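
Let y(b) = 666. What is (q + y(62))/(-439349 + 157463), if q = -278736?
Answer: 46345/46981 ≈ 0.98646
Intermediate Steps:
(q + y(62))/(-439349 + 157463) = (-278736 + 666)/(-439349 + 157463) = -278070/(-281886) = -278070*(-1/281886) = 46345/46981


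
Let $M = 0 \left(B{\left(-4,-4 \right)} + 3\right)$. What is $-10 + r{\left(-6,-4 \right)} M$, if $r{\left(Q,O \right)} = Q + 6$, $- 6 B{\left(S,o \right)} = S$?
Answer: $-10$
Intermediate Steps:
$B{\left(S,o \right)} = - \frac{S}{6}$
$r{\left(Q,O \right)} = 6 + Q$
$M = 0$ ($M = 0 \left(\left(- \frac{1}{6}\right) \left(-4\right) + 3\right) = 0 \left(\frac{2}{3} + 3\right) = 0 \cdot \frac{11}{3} = 0$)
$-10 + r{\left(-6,-4 \right)} M = -10 + \left(6 - 6\right) 0 = -10 + 0 \cdot 0 = -10 + 0 = -10$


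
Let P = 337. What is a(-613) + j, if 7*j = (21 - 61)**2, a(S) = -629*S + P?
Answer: 2702998/7 ≈ 3.8614e+5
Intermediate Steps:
a(S) = 337 - 629*S (a(S) = -629*S + 337 = 337 - 629*S)
j = 1600/7 (j = (21 - 61)**2/7 = (1/7)*(-40)**2 = (1/7)*1600 = 1600/7 ≈ 228.57)
a(-613) + j = (337 - 629*(-613)) + 1600/7 = (337 + 385577) + 1600/7 = 385914 + 1600/7 = 2702998/7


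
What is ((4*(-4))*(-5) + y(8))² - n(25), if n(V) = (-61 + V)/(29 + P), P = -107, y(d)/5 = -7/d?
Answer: 4757941/832 ≈ 5718.7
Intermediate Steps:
y(d) = -35/d (y(d) = 5*(-7/d) = -35/d)
n(V) = 61/78 - V/78 (n(V) = (-61 + V)/(29 - 107) = (-61 + V)/(-78) = (-61 + V)*(-1/78) = 61/78 - V/78)
((4*(-4))*(-5) + y(8))² - n(25) = ((4*(-4))*(-5) - 35/8)² - (61/78 - 1/78*25) = (-16*(-5) - 35*⅛)² - (61/78 - 25/78) = (80 - 35/8)² - 1*6/13 = (605/8)² - 6/13 = 366025/64 - 6/13 = 4757941/832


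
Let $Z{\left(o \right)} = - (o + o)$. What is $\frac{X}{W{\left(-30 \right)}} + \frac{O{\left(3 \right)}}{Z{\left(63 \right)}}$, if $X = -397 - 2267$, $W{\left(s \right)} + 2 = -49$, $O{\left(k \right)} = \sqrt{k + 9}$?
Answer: $\frac{888}{17} - \frac{\sqrt{3}}{63} \approx 52.208$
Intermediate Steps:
$O{\left(k \right)} = \sqrt{9 + k}$
$W{\left(s \right)} = -51$ ($W{\left(s \right)} = -2 - 49 = -51$)
$X = -2664$ ($X = -397 - 2267 = -2664$)
$Z{\left(o \right)} = - 2 o$
$\frac{X}{W{\left(-30 \right)}} + \frac{O{\left(3 \right)}}{Z{\left(63 \right)}} = - \frac{2664}{-51} + \frac{\sqrt{9 + 3}}{\left(-2\right) 63} = \left(-2664\right) \left(- \frac{1}{51}\right) + \frac{\sqrt{12}}{-126} = \frac{888}{17} + 2 \sqrt{3} \left(- \frac{1}{126}\right) = \frac{888}{17} - \frac{\sqrt{3}}{63}$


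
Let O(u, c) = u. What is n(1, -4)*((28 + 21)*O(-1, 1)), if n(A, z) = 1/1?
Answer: -49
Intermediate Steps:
n(A, z) = 1
n(1, -4)*((28 + 21)*O(-1, 1)) = 1*((28 + 21)*(-1)) = 1*(49*(-1)) = 1*(-49) = -49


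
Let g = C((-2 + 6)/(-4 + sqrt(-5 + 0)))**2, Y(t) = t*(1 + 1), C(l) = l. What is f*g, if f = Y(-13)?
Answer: -4576/441 - 3328*I*sqrt(5)/441 ≈ -10.376 - 16.874*I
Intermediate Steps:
Y(t) = 2*t (Y(t) = t*2 = 2*t)
g = 16/(-4 + I*sqrt(5))**2 (g = ((-2 + 6)/(-4 + sqrt(-5 + 0)))**2 = (4/(-4 + sqrt(-5)))**2 = (4/(-4 + I*sqrt(5)))**2 = 16/(-4 + I*sqrt(5))**2 ≈ 0.39909 + 0.64902*I)
f = -26 (f = 2*(-13) = -26)
f*g = -26*(176/441 + 128*I*sqrt(5)/441) = -4576/441 - 3328*I*sqrt(5)/441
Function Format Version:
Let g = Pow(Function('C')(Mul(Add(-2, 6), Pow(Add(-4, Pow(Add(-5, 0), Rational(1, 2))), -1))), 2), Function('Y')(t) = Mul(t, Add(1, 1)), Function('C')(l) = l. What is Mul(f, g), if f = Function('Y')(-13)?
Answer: Add(Rational(-4576, 441), Mul(Rational(-3328, 441), I, Pow(5, Rational(1, 2)))) ≈ Add(-10.376, Mul(-16.874, I))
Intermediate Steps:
Function('Y')(t) = Mul(2, t) (Function('Y')(t) = Mul(t, 2) = Mul(2, t))
g = Mul(16, Pow(Add(-4, Mul(I, Pow(5, Rational(1, 2)))), -2)) (g = Pow(Mul(Add(-2, 6), Pow(Add(-4, Pow(Add(-5, 0), Rational(1, 2))), -1)), 2) = Pow(Mul(4, Pow(Add(-4, Pow(-5, Rational(1, 2))), -1)), 2) = Pow(Mul(4, Pow(Add(-4, Mul(I, Pow(5, Rational(1, 2)))), -1)), 2) = Mul(16, Pow(Add(-4, Mul(I, Pow(5, Rational(1, 2)))), -2)) ≈ Add(0.39909, Mul(0.64902, I)))
f = -26 (f = Mul(2, -13) = -26)
Mul(f, g) = Mul(-26, Add(Rational(176, 441), Mul(Rational(128, 441), I, Pow(5, Rational(1, 2))))) = Add(Rational(-4576, 441), Mul(Rational(-3328, 441), I, Pow(5, Rational(1, 2))))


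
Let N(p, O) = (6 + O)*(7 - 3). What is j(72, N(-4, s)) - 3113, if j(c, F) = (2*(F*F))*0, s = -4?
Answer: -3113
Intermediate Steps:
N(p, O) = 24 + 4*O (N(p, O) = (6 + O)*4 = 24 + 4*O)
j(c, F) = 0 (j(c, F) = (2*F²)*0 = 0)
j(72, N(-4, s)) - 3113 = 0 - 3113 = -3113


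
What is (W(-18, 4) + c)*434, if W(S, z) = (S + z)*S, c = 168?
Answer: 182280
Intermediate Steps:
W(S, z) = S*(S + z)
(W(-18, 4) + c)*434 = (-18*(-18 + 4) + 168)*434 = (-18*(-14) + 168)*434 = (252 + 168)*434 = 420*434 = 182280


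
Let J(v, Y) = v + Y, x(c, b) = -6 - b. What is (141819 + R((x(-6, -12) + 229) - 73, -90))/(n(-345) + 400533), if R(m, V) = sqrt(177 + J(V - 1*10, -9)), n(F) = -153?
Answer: 47273/133460 + sqrt(17)/200190 ≈ 0.35423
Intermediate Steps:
J(v, Y) = Y + v
R(m, V) = sqrt(158 + V) (R(m, V) = sqrt(177 + (-9 + (V - 1*10))) = sqrt(177 + (-9 + (V - 10))) = sqrt(177 + (-9 + (-10 + V))) = sqrt(177 + (-19 + V)) = sqrt(158 + V))
(141819 + R((x(-6, -12) + 229) - 73, -90))/(n(-345) + 400533) = (141819 + sqrt(158 - 90))/(-153 + 400533) = (141819 + sqrt(68))/400380 = (141819 + 2*sqrt(17))*(1/400380) = 47273/133460 + sqrt(17)/200190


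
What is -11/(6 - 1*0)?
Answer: -11/6 ≈ -1.8333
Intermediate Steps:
-11/(6 - 1*0) = -11/(6 + 0) = -11/6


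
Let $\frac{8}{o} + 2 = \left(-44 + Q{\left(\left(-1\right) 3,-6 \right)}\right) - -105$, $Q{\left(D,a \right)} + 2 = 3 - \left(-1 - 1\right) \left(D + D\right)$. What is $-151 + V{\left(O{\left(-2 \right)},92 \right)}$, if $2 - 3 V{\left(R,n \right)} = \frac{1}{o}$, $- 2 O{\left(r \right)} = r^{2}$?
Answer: $- \frac{457}{3} \approx -152.33$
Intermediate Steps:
$Q{\left(D,a \right)} = 1 + 4 D$ ($Q{\left(D,a \right)} = -2 - \left(-3 + \left(-1 - 1\right) \left(D + D\right)\right) = -2 - \left(-3 - 2 \cdot 2 D\right) = -2 - \left(-3 - 4 D\right) = -2 + \left(3 + 4 D\right) = 1 + 4 D$)
$o = \frac{1}{6}$ ($o = \frac{8}{-2 - \left(-62 - \left(-4\right) 3\right)} = \frac{8}{-2 + \left(\left(-44 + \left(1 + 4 \left(-3\right)\right)\right) + 105\right)} = \frac{8}{-2 + \left(\left(-44 + \left(1 - 12\right)\right) + 105\right)} = \frac{8}{-2 + \left(\left(-44 - 11\right) + 105\right)} = \frac{8}{-2 + \left(-55 + 105\right)} = \frac{8}{-2 + 50} = \frac{8}{48} = 8 \cdot \frac{1}{48} = \frac{1}{6} \approx 0.16667$)
$O{\left(r \right)} = - \frac{r^{2}}{2}$
$V{\left(R,n \right)} = - \frac{4}{3}$ ($V{\left(R,n \right)} = \frac{2}{3} - \frac{\frac{1}{\frac{1}{6}}}{3} = \frac{2}{3} - 2 = - \frac{4}{3}$)
$-151 + V{\left(O{\left(-2 \right)},92 \right)} = -151 - \frac{4}{3} = - \frac{457}{3}$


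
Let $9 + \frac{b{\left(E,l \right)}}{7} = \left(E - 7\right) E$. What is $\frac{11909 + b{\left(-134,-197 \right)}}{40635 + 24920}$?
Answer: $\frac{144104}{65555} \approx 2.1982$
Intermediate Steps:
$b{\left(E,l \right)} = -63 + 7 E \left(-7 + E\right)$ ($b{\left(E,l \right)} = -63 + 7 \left(E - 7\right) E = -63 + 7 \left(-7 + E\right) E = -63 + 7 E \left(-7 + E\right)$)
$\frac{11909 + b{\left(-134,-197 \right)}}{40635 + 24920} = \frac{11909 - \left(-6503 - 125692\right)}{40635 + 24920} = \frac{11909 + \left(-63 + 6566 + 7 \cdot 17956\right)}{65555} = \left(11909 + \left(-63 + 6566 + 125692\right)\right) \frac{1}{65555} = \left(11909 + 132195\right) \frac{1}{65555} = 144104 \cdot \frac{1}{65555} = \frac{144104}{65555}$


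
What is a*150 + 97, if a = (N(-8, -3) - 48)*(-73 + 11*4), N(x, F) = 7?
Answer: 178447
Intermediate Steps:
a = 1189 (a = (7 - 48)*(-73 + 11*4) = -41*(-73 + 44) = -41*(-29) = 1189)
a*150 + 97 = 1189*150 + 97 = 178350 + 97 = 178447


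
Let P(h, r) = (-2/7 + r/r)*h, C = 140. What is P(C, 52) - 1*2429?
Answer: -2329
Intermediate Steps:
P(h, r) = 5*h/7 (P(h, r) = (-2*⅐ + 1)*h = (-2/7 + 1)*h = 5*h/7)
P(C, 52) - 1*2429 = (5/7)*140 - 1*2429 = 100 - 2429 = -2329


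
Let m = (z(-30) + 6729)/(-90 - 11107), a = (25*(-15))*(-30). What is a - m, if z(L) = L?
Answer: 125972949/11197 ≈ 11251.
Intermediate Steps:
a = 11250 (a = -375*(-30) = 11250)
m = -6699/11197 (m = (-30 + 6729)/(-90 - 11107) = 6699/(-11197) = 6699*(-1/11197) = -6699/11197 ≈ -0.59829)
a - m = 11250 - 1*(-6699/11197) = 11250 + 6699/11197 = 125972949/11197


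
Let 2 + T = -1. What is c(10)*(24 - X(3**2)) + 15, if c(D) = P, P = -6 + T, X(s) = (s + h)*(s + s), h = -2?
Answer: 933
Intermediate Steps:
T = -3 (T = -2 - 1 = -3)
X(s) = 2*s*(-2 + s) (X(s) = (s - 2)*(s + s) = (-2 + s)*(2*s) = 2*s*(-2 + s))
P = -9 (P = -6 - 3 = -9)
c(D) = -9
c(10)*(24 - X(3**2)) + 15 = -9*(24 - 2*3**2*(-2 + 3**2)) + 15 = -9*(24 - 2*9*(-2 + 9)) + 15 = -9*(24 - 2*9*7) + 15 = -9*(24 - 1*126) + 15 = -9*(24 - 126) + 15 = -9*(-102) + 15 = 918 + 15 = 933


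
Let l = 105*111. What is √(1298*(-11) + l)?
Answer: I*√2623 ≈ 51.215*I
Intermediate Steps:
l = 11655
√(1298*(-11) + l) = √(1298*(-11) + 11655) = √(-14278 + 11655) = √(-2623) = I*√2623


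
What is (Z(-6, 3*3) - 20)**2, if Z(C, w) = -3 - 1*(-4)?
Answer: 361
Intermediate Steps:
Z(C, w) = 1 (Z(C, w) = -3 + 4 = 1)
(Z(-6, 3*3) - 20)**2 = (1 - 20)**2 = (-19)**2 = 361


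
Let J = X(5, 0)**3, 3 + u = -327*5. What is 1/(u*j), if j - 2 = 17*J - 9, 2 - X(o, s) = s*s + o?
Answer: 1/763308 ≈ 1.3101e-6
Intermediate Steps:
X(o, s) = 2 - o - s**2 (X(o, s) = 2 - (s*s + o) = 2 - (s**2 + o) = 2 - (o + s**2) = 2 + (-o - s**2) = 2 - o - s**2)
u = -1638 (u = -3 - 327*5 = -3 - 1635 = -1638)
J = -27 (J = (2 - 1*5 - 1*0**2)**3 = (2 - 5 - 1*0)**3 = (2 - 5 + 0)**3 = (-3)**3 = -27)
j = -466 (j = 2 + (17*(-27) - 9) = 2 + (-459 - 9) = 2 - 468 = -466)
1/(u*j) = 1/(-1638*(-466)) = -1/1638*(-1/466) = 1/763308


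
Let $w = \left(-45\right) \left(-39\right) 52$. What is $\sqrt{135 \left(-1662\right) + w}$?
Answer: $3 i \sqrt{14790} \approx 364.84 i$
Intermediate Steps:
$w = 91260$ ($w = 1755 \cdot 52 = 91260$)
$\sqrt{135 \left(-1662\right) + w} = \sqrt{135 \left(-1662\right) + 91260} = \sqrt{-224370 + 91260} = \sqrt{-133110} = 3 i \sqrt{14790}$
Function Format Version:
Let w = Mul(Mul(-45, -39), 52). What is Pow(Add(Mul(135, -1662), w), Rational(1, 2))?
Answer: Mul(3, I, Pow(14790, Rational(1, 2))) ≈ Mul(364.84, I)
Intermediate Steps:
w = 91260 (w = Mul(1755, 52) = 91260)
Pow(Add(Mul(135, -1662), w), Rational(1, 2)) = Pow(Add(Mul(135, -1662), 91260), Rational(1, 2)) = Pow(Add(-224370, 91260), Rational(1, 2)) = Pow(-133110, Rational(1, 2)) = Mul(3, I, Pow(14790, Rational(1, 2)))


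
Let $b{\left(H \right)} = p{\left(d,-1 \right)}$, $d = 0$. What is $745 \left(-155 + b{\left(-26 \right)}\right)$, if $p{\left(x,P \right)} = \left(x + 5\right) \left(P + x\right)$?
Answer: $-119200$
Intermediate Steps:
$p{\left(x,P \right)} = \left(5 + x\right) \left(P + x\right)$
$b{\left(H \right)} = -5$ ($b{\left(H \right)} = 0^{2} + 5 \left(-1\right) + 5 \cdot 0 - 0 = 0 - 5 + 0 + 0 = -5$)
$745 \left(-155 + b{\left(-26 \right)}\right) = 745 \left(-155 - 5\right) = 745 \left(-160\right) = -119200$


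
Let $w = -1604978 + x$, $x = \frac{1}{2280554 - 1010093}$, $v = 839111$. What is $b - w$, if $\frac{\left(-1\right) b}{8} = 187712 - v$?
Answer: $\frac{8659678154369}{1270461} \approx 6.8162 \cdot 10^{6}$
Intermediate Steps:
$x = \frac{1}{1270461} \approx 7.8712 \cdot 10^{-7}$
$b = 5211192$ ($b = - 8 \left(187712 - 839111\right) = \left(-8\right) \left(-651399\right) = 5211192$)
$w = - \frac{2039061954857}{1270461}$ ($w = -1604978 + \frac{1}{1270461} = - \frac{2039061954857}{1270461} \approx -1.605 \cdot 10^{6}$)
$b - w = 5211192 - - \frac{2039061954857}{1270461} = 5211192 + \frac{2039061954857}{1270461} = \frac{8659678154369}{1270461}$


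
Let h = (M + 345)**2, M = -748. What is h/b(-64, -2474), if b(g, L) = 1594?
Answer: 162409/1594 ≈ 101.89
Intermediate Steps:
h = 162409 (h = (-748 + 345)**2 = (-403)**2 = 162409)
h/b(-64, -2474) = 162409/1594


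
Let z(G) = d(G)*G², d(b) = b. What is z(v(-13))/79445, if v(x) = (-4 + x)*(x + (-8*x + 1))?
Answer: -3825694144/79445 ≈ -48155.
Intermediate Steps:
v(x) = (1 - 7*x)*(-4 + x) (v(x) = (-4 + x)*(x + (1 - 8*x)) = (-4 + x)*(1 - 7*x) = (1 - 7*x)*(-4 + x))
z(G) = G³ (z(G) = G*G² = G³)
z(v(-13))/79445 = (-4 - 7*(-13)² + 29*(-13))³/79445 = (-4 - 7*169 - 377)³*(1/79445) = (-4 - 1183 - 377)³*(1/79445) = (-1564)³*(1/79445) = -3825694144*1/79445 = -3825694144/79445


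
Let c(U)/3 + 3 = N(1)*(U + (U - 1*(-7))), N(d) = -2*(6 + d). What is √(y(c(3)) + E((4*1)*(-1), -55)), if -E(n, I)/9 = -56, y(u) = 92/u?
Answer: 2*√38798385/555 ≈ 22.446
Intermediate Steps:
N(d) = -12 - 2*d
c(U) = -303 - 84*U (c(U) = -9 + 3*((-12 - 2*1)*(U + (U - 1*(-7)))) = -9 + 3*((-12 - 2)*(U + (U + 7))) = -9 + 3*(-14*(U + (7 + U))) = -9 + 3*(-14*(7 + 2*U)) = -9 + 3*(-98 - 28*U) = -9 + (-294 - 84*U) = -303 - 84*U)
E(n, I) = 504 (E(n, I) = -9*(-56) = 504)
√(y(c(3)) + E((4*1)*(-1), -55)) = √(92/(-303 - 84*3) + 504) = √(92/(-303 - 252) + 504) = √(92/(-555) + 504) = √(92*(-1/555) + 504) = √(-92/555 + 504) = √(279628/555) = 2*√38798385/555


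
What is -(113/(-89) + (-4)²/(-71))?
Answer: 9447/6319 ≈ 1.4950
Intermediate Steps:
-(113/(-89) + (-4)²/(-71)) = -(113*(-1/89) + 16*(-1/71)) = -(-113/89 - 16/71) = -1*(-9447/6319) = 9447/6319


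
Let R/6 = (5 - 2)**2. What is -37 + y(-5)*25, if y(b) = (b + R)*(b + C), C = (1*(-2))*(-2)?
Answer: -1262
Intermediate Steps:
R = 54 (R = 6*(5 - 2)**2 = 6*3**2 = 6*9 = 54)
C = 4 (C = -2*(-2) = 4)
y(b) = (4 + b)*(54 + b) (y(b) = (b + 54)*(b + 4) = (54 + b)*(4 + b) = (4 + b)*(54 + b))
-37 + y(-5)*25 = -37 + (216 + (-5)**2 + 58*(-5))*25 = -37 + (216 + 25 - 290)*25 = -37 - 49*25 = -37 - 1225 = -1262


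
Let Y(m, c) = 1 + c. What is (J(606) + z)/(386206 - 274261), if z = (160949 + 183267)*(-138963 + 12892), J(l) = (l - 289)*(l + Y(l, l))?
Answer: -8679054163/22389 ≈ -3.8765e+5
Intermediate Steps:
J(l) = (1 + 2*l)*(-289 + l) (J(l) = (l - 289)*(l + (1 + l)) = (-289 + l)*(1 + 2*l) = (1 + 2*l)*(-289 + l))
z = -43395655336 (z = 344216*(-126071) = -43395655336)
(J(606) + z)/(386206 - 274261) = ((-289 - 577*606 + 2*606²) - 43395655336)/(386206 - 274261) = ((-289 - 349662 + 2*367236) - 43395655336)/111945 = ((-289 - 349662 + 734472) - 43395655336)*(1/111945) = (384521 - 43395655336)*(1/111945) = -43395270815*1/111945 = -8679054163/22389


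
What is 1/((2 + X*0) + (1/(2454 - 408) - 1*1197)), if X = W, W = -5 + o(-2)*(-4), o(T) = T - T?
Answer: -2046/2444969 ≈ -0.00083682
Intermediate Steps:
o(T) = 0
W = -5 (W = -5 + 0*(-4) = -5 + 0 = -5)
X = -5
1/((2 + X*0) + (1/(2454 - 408) - 1*1197)) = 1/((2 - 5*0) + (1/(2454 - 408) - 1*1197)) = 1/((2 + 0) + (1/2046 - 1197)) = 1/(2 + (1/2046 - 1197)) = 1/(2 - 2449061/2046) = 1/(-2444969/2046) = -2046/2444969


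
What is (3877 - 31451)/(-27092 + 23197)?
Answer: 27574/3895 ≈ 7.0793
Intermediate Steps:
(3877 - 31451)/(-27092 + 23197) = -27574/(-3895) = -27574*(-1/3895) = 27574/3895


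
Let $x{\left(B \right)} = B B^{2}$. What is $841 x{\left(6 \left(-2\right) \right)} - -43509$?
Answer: $-1409739$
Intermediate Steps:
$x{\left(B \right)} = B^{3}$
$841 x{\left(6 \left(-2\right) \right)} - -43509 = 841 \left(6 \left(-2\right)\right)^{3} - -43509 = 841 \left(-12\right)^{3} + 43509 = 841 \left(-1728\right) + 43509 = -1453248 + 43509 = -1409739$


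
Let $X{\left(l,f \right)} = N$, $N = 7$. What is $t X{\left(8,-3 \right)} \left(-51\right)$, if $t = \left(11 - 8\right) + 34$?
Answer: $-13209$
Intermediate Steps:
$t = 37$ ($t = 3 + 34 = 37$)
$X{\left(l,f \right)} = 7$
$t X{\left(8,-3 \right)} \left(-51\right) = 37 \cdot 7 \left(-51\right) = 259 \left(-51\right) = -13209$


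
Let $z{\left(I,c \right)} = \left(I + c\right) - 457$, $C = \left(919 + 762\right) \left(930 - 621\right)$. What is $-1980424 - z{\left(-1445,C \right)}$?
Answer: $-2497951$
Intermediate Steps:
$C = 519429$ ($C = 1681 \cdot 309 = 519429$)
$z{\left(I,c \right)} = -457 + I + c$
$-1980424 - z{\left(-1445,C \right)} = -1980424 - \left(-457 - 1445 + 519429\right) = -1980424 - 517527 = -2497951$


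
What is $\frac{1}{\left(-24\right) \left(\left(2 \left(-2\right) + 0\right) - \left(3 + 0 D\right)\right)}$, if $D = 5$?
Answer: $\frac{1}{168} \approx 0.0059524$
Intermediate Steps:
$\frac{1}{\left(-24\right) \left(\left(2 \left(-2\right) + 0\right) - \left(3 + 0 D\right)\right)} = \frac{1}{\left(-24\right) \left(\left(2 \left(-2\right) + 0\right) + \left(0 \cdot 5 - 3\right)\right)} = \frac{1}{\left(-24\right) \left(\left(-4 + 0\right) + \left(0 - 3\right)\right)} = \frac{1}{\left(-24\right) \left(-4 - 3\right)} = \frac{1}{\left(-24\right) \left(-7\right)} = \frac{1}{168}$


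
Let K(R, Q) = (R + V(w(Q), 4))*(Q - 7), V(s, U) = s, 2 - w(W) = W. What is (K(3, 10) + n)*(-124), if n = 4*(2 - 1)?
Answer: 1364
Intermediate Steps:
w(W) = 2 - W
n = 4 (n = 4*1 = 4)
K(R, Q) = (-7 + Q)*(2 + R - Q) (K(R, Q) = (R + (2 - Q))*(Q - 7) = (2 + R - Q)*(-7 + Q) = (-7 + Q)*(2 + R - Q))
(K(3, 10) + n)*(-124) = ((-14 - 1*10² - 7*3 + 9*10 + 10*3) + 4)*(-124) = ((-14 - 1*100 - 21 + 90 + 30) + 4)*(-124) = ((-14 - 100 - 21 + 90 + 30) + 4)*(-124) = (-15 + 4)*(-124) = -11*(-124) = 1364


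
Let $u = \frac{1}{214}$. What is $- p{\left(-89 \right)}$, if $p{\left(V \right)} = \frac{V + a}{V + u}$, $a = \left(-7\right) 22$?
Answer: $- \frac{52002}{19045} \approx -2.7305$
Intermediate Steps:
$u = \frac{1}{214} \approx 0.0046729$
$a = -154$
$p{\left(V \right)} = \frac{-154 + V}{\frac{1}{214} + V}$ ($p{\left(V \right)} = \frac{V - 154}{V + \frac{1}{214}} = \frac{-154 + V}{\frac{1}{214} + V}$)
$- p{\left(-89 \right)} = - \frac{214 \left(-154 - 89\right)}{1 + 214 \left(-89\right)} = - \frac{214 \left(-243\right)}{1 - 19046} = - \frac{214 \left(-243\right)}{-19045} = - \frac{214 \left(-1\right) \left(-243\right)}{19045} = \left(-1\right) \frac{52002}{19045} = - \frac{52002}{19045}$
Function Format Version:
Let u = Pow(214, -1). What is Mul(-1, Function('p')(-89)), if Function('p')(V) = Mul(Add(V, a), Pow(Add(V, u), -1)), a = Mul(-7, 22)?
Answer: Rational(-52002, 19045) ≈ -2.7305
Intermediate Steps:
u = Rational(1, 214) ≈ 0.0046729
a = -154
Function('p')(V) = Mul(Pow(Add(Rational(1, 214), V), -1), Add(-154, V)) (Function('p')(V) = Mul(Add(V, -154), Pow(Add(V, Rational(1, 214)), -1)) = Mul(Add(-154, V), Pow(Add(Rational(1, 214), V), -1)) = Mul(Pow(Add(Rational(1, 214), V), -1), Add(-154, V)))
Mul(-1, Function('p')(-89)) = Mul(-1, Mul(214, Pow(Add(1, Mul(214, -89)), -1), Add(-154, -89))) = Mul(-1, Mul(214, Pow(Add(1, -19046), -1), -243)) = Mul(-1, Mul(214, Pow(-19045, -1), -243)) = Mul(-1, Mul(214, Rational(-1, 19045), -243)) = Mul(-1, Rational(52002, 19045)) = Rational(-52002, 19045)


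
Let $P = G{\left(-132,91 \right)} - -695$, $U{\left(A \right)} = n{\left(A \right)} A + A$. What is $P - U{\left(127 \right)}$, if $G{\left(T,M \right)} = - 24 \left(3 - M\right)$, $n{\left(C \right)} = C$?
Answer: $-13449$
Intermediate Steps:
$G{\left(T,M \right)} = -72 + 24 M$
$U{\left(A \right)} = A + A^{2}$ ($U{\left(A \right)} = A A + A = A^{2} + A = A + A^{2}$)
$P = 2807$ ($P = \left(-72 + 24 \cdot 91\right) - -695 = \left(-72 + 2184\right) + 695 = 2112 + 695 = 2807$)
$P - U{\left(127 \right)} = 2807 - 127 \left(1 + 127\right) = 2807 - 127 \cdot 128 = 2807 - 16256 = -13449$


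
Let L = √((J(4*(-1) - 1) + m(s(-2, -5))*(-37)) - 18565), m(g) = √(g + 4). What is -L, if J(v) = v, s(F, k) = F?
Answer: -I*√(18570 + 37*√2) ≈ -136.46*I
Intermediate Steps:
m(g) = √(4 + g)
L = √(-18570 - 37*√2) (L = √(((4*(-1) - 1) + √(4 - 2)*(-37)) - 18565) = √(((-4 - 1) + √2*(-37)) - 18565) = √((-5 - 37*√2) - 18565) = √(-18570 - 37*√2) ≈ 136.46*I)
-L = -√(-18570 - 37*√2)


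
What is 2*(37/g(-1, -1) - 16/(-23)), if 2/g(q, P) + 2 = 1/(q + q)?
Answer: -4191/46 ≈ -91.109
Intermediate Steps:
g(q, P) = 2/(-2 + 1/(2*q)) (g(q, P) = 2/(-2 + 1/(q + q)) = 2/(-2 + 1/(2*q)))
2*(37/g(-1, -1) - 16/(-23)) = 2*(37/((-4*(-1)/(-1 + 4*(-1)))) - 16/(-23)) = 2*(37/((-4*(-1)/(-1 - 4))) - 16*(-1/23)) = 2*(37/((-4*(-1)/(-5))) + 16/23) = 2*(37/((-4*(-1)*(-1/5))) + 16/23) = 2*(37/(-4/5) + 16/23) = 2*(37*(-5/4) + 16/23) = 2*(-185/4 + 16/23) = 2*(-4191/92) = -4191/46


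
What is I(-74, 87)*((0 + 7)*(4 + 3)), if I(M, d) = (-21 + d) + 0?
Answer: 3234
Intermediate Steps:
I(M, d) = -21 + d
I(-74, 87)*((0 + 7)*(4 + 3)) = (-21 + 87)*((0 + 7)*(4 + 3)) = 66*(7*7) = 66*49 = 3234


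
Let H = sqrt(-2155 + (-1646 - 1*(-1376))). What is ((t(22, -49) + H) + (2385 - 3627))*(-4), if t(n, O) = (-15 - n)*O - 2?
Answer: -2276 - 20*I*sqrt(97) ≈ -2276.0 - 196.98*I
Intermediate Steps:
H = 5*I*sqrt(97) (H = sqrt(-2155 + (-1646 + 1376)) = sqrt(-2155 - 270) = sqrt(-2425) = 5*I*sqrt(97) ≈ 49.244*I)
t(n, O) = -2 + O*(-15 - n) (t(n, O) = O*(-15 - n) - 2 = -2 + O*(-15 - n))
((t(22, -49) + H) + (2385 - 3627))*(-4) = (((-2 - 15*(-49) - 1*(-49)*22) + 5*I*sqrt(97)) + (2385 - 3627))*(-4) = (((-2 + 735 + 1078) + 5*I*sqrt(97)) - 1242)*(-4) = ((1811 + 5*I*sqrt(97)) - 1242)*(-4) = (569 + 5*I*sqrt(97))*(-4) = -2276 - 20*I*sqrt(97)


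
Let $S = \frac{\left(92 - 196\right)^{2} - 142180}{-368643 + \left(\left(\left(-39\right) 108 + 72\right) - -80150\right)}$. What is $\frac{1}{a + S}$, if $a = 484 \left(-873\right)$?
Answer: $- \frac{292633}{123646675392} \approx -2.3667 \cdot 10^{-6}$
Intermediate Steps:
$a = -422532$
$S = \frac{131364}{292633}$ ($S = \frac{\left(-104\right)^{2} - 142180}{-368643 + \left(\left(-4212 + 72\right) + 80150\right)} = \frac{10816 - 142180}{-368643 + \left(-4140 + 80150\right)} = - \frac{131364}{-368643 + 76010} = - \frac{131364}{-292633} = \left(-131364\right) \left(- \frac{1}{292633}\right) = \frac{131364}{292633} \approx 0.4489$)
$\frac{1}{a + S} = \frac{1}{-422532 + \frac{131364}{292633}} = \frac{1}{- \frac{123646675392}{292633}} = - \frac{292633}{123646675392}$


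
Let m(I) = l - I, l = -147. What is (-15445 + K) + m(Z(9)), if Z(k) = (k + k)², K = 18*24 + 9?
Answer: -15475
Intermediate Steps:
K = 441 (K = 432 + 9 = 441)
Z(k) = 4*k² (Z(k) = (2*k)² = 4*k²)
m(I) = -147 - I
(-15445 + K) + m(Z(9)) = (-15445 + 441) + (-147 - 4*9²) = -15004 + (-147 - 4*81) = -15004 + (-147 - 1*324) = -15004 + (-147 - 324) = -15004 - 471 = -15475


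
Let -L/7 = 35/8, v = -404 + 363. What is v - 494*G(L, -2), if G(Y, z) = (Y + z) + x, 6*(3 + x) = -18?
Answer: 76159/4 ≈ 19040.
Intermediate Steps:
x = -6 (x = -3 + (⅙)*(-18) = -3 - 3 = -6)
v = -41
L = -245/8 ≈ -30.625
G(Y, z) = -6 + Y + z (G(Y, z) = (Y + z) - 6 = -6 + Y + z)
v - 494*G(L, -2) = -41 - 494*(-6 - 245/8 - 2) = -41 - 494*(-309/8) = -41 + 76323/4 = 76159/4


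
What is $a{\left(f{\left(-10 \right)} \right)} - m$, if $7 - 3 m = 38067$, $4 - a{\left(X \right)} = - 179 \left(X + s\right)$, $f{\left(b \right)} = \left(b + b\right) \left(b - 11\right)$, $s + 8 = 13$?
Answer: $\frac{266297}{3} \approx 88766.0$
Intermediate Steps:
$s = 5$ ($s = -8 + 13 = 5$)
$f{\left(b \right)} = 2 b \left(-11 + b\right)$
$a{\left(X \right)} = 899 + 179 X$ ($a{\left(X \right)} = 4 - - 179 \left(X + 5\right) = 4 - - 179 \left(5 + X\right) = 4 - \left(-895 - 179 X\right) = 4 + \left(895 + 179 X\right) = 899 + 179 X$)
$m = - \frac{38060}{3}$ ($m = \frac{7}{3} - 12689 = - \frac{38060}{3} \approx -12687.0$)
$a{\left(f{\left(-10 \right)} \right)} - m = \left(899 + 179 \cdot 2 \left(-10\right) \left(-11 - 10\right)\right) - - \frac{38060}{3} = \left(899 + 179 \cdot 2 \left(-10\right) \left(-21\right)\right) + \frac{38060}{3} = \left(899 + 179 \cdot 420\right) + \frac{38060}{3} = \left(899 + 75180\right) + \frac{38060}{3} = 76079 + \frac{38060}{3} = \frac{266297}{3}$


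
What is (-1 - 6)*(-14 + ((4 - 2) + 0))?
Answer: 84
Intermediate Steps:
(-1 - 6)*(-14 + ((4 - 2) + 0)) = -7*(-14 + (2 + 0)) = -7*(-14 + 2) = -7*(-12) = 84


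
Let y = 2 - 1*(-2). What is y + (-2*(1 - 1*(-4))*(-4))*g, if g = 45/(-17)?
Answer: -1732/17 ≈ -101.88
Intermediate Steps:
g = -45/17 (g = 45*(-1/17) = -45/17 ≈ -2.6471)
y = 4 (y = 2 + 2 = 4)
y + (-2*(1 - 1*(-4))*(-4))*g = 4 + (-2*(1 - 1*(-4))*(-4))*(-45/17) = 4 + (-2*(1 + 4)*(-4))*(-45/17) = 4 + (-2*5*(-4))*(-45/17) = 4 - 10*(-4)*(-45/17) = 4 + 40*(-45/17) = 4 - 1800/17 = -1732/17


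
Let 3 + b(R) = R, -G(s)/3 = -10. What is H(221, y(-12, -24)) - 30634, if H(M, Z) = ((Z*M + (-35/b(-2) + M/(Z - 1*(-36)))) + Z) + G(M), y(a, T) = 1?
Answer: -1123654/37 ≈ -30369.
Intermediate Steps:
G(s) = 30 (G(s) = -3*(-10) = 30)
b(R) = -3 + R
H(M, Z) = 37 + Z + M*Z + M/(36 + Z) (H(M, Z) = ((Z*M + (-35/(-3 - 2) + M/(Z - 1*(-36)))) + Z) + 30 = ((M*Z + (-35/(-5) + M/(Z + 36))) + Z) + 30 = ((M*Z + (-35*(-1/5) + M/(36 + Z))) + Z) + 30 = ((M*Z + (7 + M/(36 + Z))) + Z) + 30 = ((7 + M*Z + M/(36 + Z)) + Z) + 30 = (7 + Z + M*Z + M/(36 + Z)) + 30 = 37 + Z + M*Z + M/(36 + Z))
H(221, y(-12, -24)) - 30634 = (1332 + 221 + 1**2 + 73*1 + 221*1**2 + 36*221*1)/(36 + 1) - 30634 = (1332 + 221 + 1 + 73 + 221*1 + 7956)/37 - 30634 = (1332 + 221 + 1 + 73 + 221 + 7956)/37 - 30634 = (1/37)*9804 - 30634 = 9804/37 - 30634 = -1123654/37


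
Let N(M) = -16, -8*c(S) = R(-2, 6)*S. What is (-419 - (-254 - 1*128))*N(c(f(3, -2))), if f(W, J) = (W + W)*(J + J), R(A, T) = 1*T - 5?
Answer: 592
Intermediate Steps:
R(A, T) = -5 + T (R(A, T) = T - 5 = -5 + T)
f(W, J) = 4*J*W (f(W, J) = (2*W)*(2*J) = 4*J*W)
c(S) = -S/8 (c(S) = -(-5 + 6)*S/8 = -S/8)
(-419 - (-254 - 1*128))*N(c(f(3, -2))) = (-419 - (-254 - 1*128))*(-16) = (-419 - (-254 - 128))*(-16) = (-419 - 1*(-382))*(-16) = (-419 + 382)*(-16) = -37*(-16) = 592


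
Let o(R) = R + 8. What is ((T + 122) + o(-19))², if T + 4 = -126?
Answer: 361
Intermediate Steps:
T = -130 (T = -4 - 126 = -130)
o(R) = 8 + R
((T + 122) + o(-19))² = ((-130 + 122) + (8 - 19))² = (-8 - 11)² = (-19)² = 361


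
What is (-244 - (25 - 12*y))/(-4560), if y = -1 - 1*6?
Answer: 353/4560 ≈ 0.077412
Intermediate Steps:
y = -7 (y = -1 - 6 = -7)
(-244 - (25 - 12*y))/(-4560) = (-244 - (25 - 12*(-7)))/(-4560) = (-244 - (25 + 84))*(-1/4560) = (-244 - 1*109)*(-1/4560) = (-244 - 109)*(-1/4560) = -353*(-1/4560) = 353/4560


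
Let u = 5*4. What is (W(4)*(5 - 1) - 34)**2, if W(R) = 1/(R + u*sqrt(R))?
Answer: 139129/121 ≈ 1149.8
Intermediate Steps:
u = 20
W(R) = 1/(R + 20*sqrt(R))
(W(4)*(5 - 1) - 34)**2 = ((5 - 1)/(4 + 20*sqrt(4)) - 34)**2 = (4/(4 + 20*2) - 34)**2 = (4/(4 + 40) - 34)**2 = (4/44 - 34)**2 = ((1/44)*4 - 34)**2 = (1/11 - 34)**2 = (-373/11)**2 = 139129/121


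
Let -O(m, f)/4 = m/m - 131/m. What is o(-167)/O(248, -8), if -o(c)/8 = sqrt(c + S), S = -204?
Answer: 496*I*sqrt(371)/117 ≈ 81.655*I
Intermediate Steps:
O(m, f) = -4 + 524/m (O(m, f) = -4*(m/m - 131/m) = -4*(1 - 131/m) = -4 + 524/m)
o(c) = -8*sqrt(-204 + c) (o(c) = -8*sqrt(c - 204) = -8*sqrt(-204 + c))
o(-167)/O(248, -8) = (-8*sqrt(-204 - 167))/(-4 + 524/248) = (-8*I*sqrt(371))/(-4 + 524*(1/248)) = (-8*I*sqrt(371))/(-4 + 131/62) = (-8*I*sqrt(371))/(-117/62) = -8*I*sqrt(371)*(-62/117) = 496*I*sqrt(371)/117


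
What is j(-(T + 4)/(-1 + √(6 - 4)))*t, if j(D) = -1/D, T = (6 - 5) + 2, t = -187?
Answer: 187/7 - 187*√2/7 ≈ -11.065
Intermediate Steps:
T = 3 (T = 1 + 2 = 3)
j(-(T + 4)/(-1 + √(6 - 4)))*t = -1/((-(3 + 4)/(-1 + √(6 - 4))))*(-187) = -1/((-7/(-1 + √2)))*(-187) = -(⅐ - √2/7)*(-187) = (-⅐ + √2/7)*(-187) = 187/7 - 187*√2/7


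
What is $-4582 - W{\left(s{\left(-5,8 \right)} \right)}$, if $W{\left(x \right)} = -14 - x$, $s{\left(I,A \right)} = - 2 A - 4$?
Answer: $-4588$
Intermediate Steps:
$s{\left(I,A \right)} = -4 - 2 A$
$-4582 - W{\left(s{\left(-5,8 \right)} \right)} = -4582 - \left(-14 - \left(-4 - 16\right)\right) = -4582 - \left(-14 - -20\right) = -4582 - \left(-14 + 20\right) = -4582 - 6 = -4588$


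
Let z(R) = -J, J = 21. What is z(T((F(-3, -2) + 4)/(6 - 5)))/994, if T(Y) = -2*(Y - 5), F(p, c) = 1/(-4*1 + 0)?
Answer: -3/142 ≈ -0.021127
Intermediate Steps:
F(p, c) = -¼ (F(p, c) = 1/(-4 + 0) = 1/(-4) = -¼)
T(Y) = 10 - 2*Y (T(Y) = -2*(-5 + Y) = 10 - 2*Y)
z(R) = -21 (z(R) = -1*21 = -21)
z(T((F(-3, -2) + 4)/(6 - 5)))/994 = -21/994 = -21*1/994 = -3/142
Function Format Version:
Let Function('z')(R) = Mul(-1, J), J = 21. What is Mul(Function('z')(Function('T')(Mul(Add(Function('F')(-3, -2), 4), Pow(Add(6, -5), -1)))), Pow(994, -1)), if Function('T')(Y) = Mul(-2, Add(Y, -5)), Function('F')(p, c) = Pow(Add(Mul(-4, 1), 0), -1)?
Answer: Rational(-3, 142) ≈ -0.021127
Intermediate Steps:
Function('F')(p, c) = Rational(-1, 4) (Function('F')(p, c) = Pow(Add(-4, 0), -1) = Pow(-4, -1) = Rational(-1, 4))
Function('T')(Y) = Add(10, Mul(-2, Y)) (Function('T')(Y) = Mul(-2, Add(-5, Y)) = Add(10, Mul(-2, Y)))
Function('z')(R) = -21 (Function('z')(R) = Mul(-1, 21) = -21)
Mul(Function('z')(Function('T')(Mul(Add(Function('F')(-3, -2), 4), Pow(Add(6, -5), -1)))), Pow(994, -1)) = Mul(-21, Pow(994, -1)) = Mul(-21, Rational(1, 994)) = Rational(-3, 142)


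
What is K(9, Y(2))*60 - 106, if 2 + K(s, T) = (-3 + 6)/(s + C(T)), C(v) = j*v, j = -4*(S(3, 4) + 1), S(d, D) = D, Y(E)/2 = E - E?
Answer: -206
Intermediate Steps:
Y(E) = 0 (Y(E) = 2*(E - E) = 2*0 = 0)
j = -20 (j = -4*(4 + 1) = -4*5 = -20)
C(v) = -20*v
K(s, T) = -2 + 3/(s - 20*T) (K(s, T) = -2 + (-3 + 6)/(s - 20*T) = -2 + 3/(s - 20*T))
K(9, Y(2))*60 - 106 = ((-3 - 40*0 + 2*9)/(-1*9 + 20*0))*60 - 106 = ((-3 + 0 + 18)/(-9 + 0))*60 - 106 = (15/(-9))*60 - 106 = -⅑*15*60 - 106 = -5/3*60 - 106 = -100 - 106 = -206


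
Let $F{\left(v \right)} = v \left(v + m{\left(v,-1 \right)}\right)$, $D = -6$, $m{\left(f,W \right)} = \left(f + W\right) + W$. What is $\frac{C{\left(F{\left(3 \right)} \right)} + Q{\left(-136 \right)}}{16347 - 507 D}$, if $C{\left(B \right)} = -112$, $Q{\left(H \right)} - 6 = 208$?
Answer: $\frac{34}{6463} \approx 0.0052607$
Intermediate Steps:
$m{\left(f,W \right)} = f + 2 W$ ($m{\left(f,W \right)} = \left(W + f\right) + W = f + 2 W$)
$F{\left(v \right)} = v \left(-2 + 2 v\right)$ ($F{\left(v \right)} = v \left(v + \left(v + 2 \left(-1\right)\right)\right) = v \left(v + \left(v - 2\right)\right) = v \left(v + \left(-2 + v\right)\right) = v \left(-2 + 2 v\right)$)
$Q{\left(H \right)} = 214$ ($Q{\left(H \right)} = 6 + 208 = 214$)
$\frac{C{\left(F{\left(3 \right)} \right)} + Q{\left(-136 \right)}}{16347 - 507 D} = \frac{-112 + 214}{16347 - -3042} = \frac{102}{16347 + 3042} = \frac{102}{19389} = 102 \cdot \frac{1}{19389} = \frac{34}{6463}$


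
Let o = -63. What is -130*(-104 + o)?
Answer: 21710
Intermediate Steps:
-130*(-104 + o) = -130*(-104 - 63) = -130*(-167) = 21710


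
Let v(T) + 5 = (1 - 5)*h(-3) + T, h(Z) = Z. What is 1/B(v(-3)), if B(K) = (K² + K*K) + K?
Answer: 1/36 ≈ 0.027778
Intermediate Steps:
v(T) = 7 + T (v(T) = -5 + ((1 - 5)*(-3) + T) = -5 + (-4*(-3) + T) = -5 + (12 + T) = 7 + T)
B(K) = K + 2*K² (B(K) = (K² + K²) + K = 2*K² + K = K + 2*K²)
1/B(v(-3)) = 1/((7 - 3)*(1 + 2*(7 - 3))) = 1/(4*(1 + 2*4)) = 1/(4*(1 + 8)) = 1/(4*9) = 1/36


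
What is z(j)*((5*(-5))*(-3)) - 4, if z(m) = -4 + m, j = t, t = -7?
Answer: -829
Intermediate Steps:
j = -7
z(j)*((5*(-5))*(-3)) - 4 = (-4 - 7)*((5*(-5))*(-3)) - 4 = -(-275)*(-3) - 4 = -11*75 - 4 = -825 - 4 = -829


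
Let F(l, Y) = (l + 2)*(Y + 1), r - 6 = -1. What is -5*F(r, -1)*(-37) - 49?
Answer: -49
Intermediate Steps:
r = 5 (r = 6 - 1 = 5)
F(l, Y) = (1 + Y)*(2 + l) (F(l, Y) = (2 + l)*(1 + Y) = (1 + Y)*(2 + l))
-5*F(r, -1)*(-37) - 49 = -5*(2 + 5 + 2*(-1) - 1*5)*(-37) - 49 = -5*(2 + 5 - 2 - 5)*(-37) - 49 = -5*0*(-37) - 49 = 0*(-37) - 49 = 0 - 49 = -49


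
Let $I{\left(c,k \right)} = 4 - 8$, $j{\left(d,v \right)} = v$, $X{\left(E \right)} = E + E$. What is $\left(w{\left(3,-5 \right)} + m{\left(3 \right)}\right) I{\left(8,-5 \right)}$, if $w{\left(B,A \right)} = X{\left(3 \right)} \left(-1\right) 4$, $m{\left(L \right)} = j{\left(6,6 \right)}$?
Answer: $72$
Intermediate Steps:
$X{\left(E \right)} = 2 E$
$I{\left(c,k \right)} = -4$ ($I{\left(c,k \right)} = 4 - 8 = -4$)
$m{\left(L \right)} = 6$
$w{\left(B,A \right)} = -24$ ($w{\left(B,A \right)} = 2 \cdot 3 \left(-1\right) 4 = 6 \left(-1\right) 4 = \left(-6\right) 4 = -24$)
$\left(w{\left(3,-5 \right)} + m{\left(3 \right)}\right) I{\left(8,-5 \right)} = \left(-24 + 6\right) \left(-4\right) = \left(-18\right) \left(-4\right) = 72$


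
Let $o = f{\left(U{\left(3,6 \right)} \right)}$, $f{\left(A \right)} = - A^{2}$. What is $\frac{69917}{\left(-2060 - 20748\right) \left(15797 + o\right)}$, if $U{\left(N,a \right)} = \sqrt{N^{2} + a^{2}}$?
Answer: $- \frac{69917}{359271616} \approx -0.00019461$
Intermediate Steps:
$o = -45$ ($o = - \left(\sqrt{3^{2} + 6^{2}}\right)^{2} = - \left(\sqrt{9 + 36}\right)^{2} = - \left(\sqrt{45}\right)^{2} = - \left(3 \sqrt{5}\right)^{2} = \left(-1\right) 45 = -45$)
$\frac{69917}{\left(-2060 - 20748\right) \left(15797 + o\right)} = \frac{69917}{\left(-2060 - 20748\right) \left(15797 - 45\right)} = \frac{69917}{\left(-22808\right) 15752} = \frac{69917}{-359271616} = 69917 \left(- \frac{1}{359271616}\right) = - \frac{69917}{359271616}$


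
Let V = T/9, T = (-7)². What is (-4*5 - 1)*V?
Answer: -343/3 ≈ -114.33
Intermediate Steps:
T = 49
V = 49/9 ≈ 5.4444
(-4*5 - 1)*V = (-4*5 - 1)*(49/9) = (-20 - 1)*(49/9) = -21*49/9 = -343/3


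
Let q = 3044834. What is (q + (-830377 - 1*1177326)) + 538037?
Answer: 1575168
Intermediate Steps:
(q + (-830377 - 1*1177326)) + 538037 = (3044834 + (-830377 - 1*1177326)) + 538037 = (3044834 + (-830377 - 1177326)) + 538037 = (3044834 - 2007703) + 538037 = 1037131 + 538037 = 1575168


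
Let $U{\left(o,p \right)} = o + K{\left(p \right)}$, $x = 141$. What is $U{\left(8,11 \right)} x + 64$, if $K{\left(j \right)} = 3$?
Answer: $1615$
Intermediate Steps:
$U{\left(o,p \right)} = 3 + o$ ($U{\left(o,p \right)} = o + 3 = 3 + o$)
$U{\left(8,11 \right)} x + 64 = \left(3 + 8\right) 141 + 64 = 11 \cdot 141 + 64 = 1551 + 64 = 1615$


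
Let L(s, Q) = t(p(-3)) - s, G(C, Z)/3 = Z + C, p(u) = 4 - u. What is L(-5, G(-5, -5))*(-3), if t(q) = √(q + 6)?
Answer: -15 - 3*√13 ≈ -25.817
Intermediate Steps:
G(C, Z) = 3*C + 3*Z (G(C, Z) = 3*(Z + C) = 3*(C + Z) = 3*C + 3*Z)
t(q) = √(6 + q)
L(s, Q) = √13 - s (L(s, Q) = √(6 + (4 - 1*(-3))) - s = √(6 + (4 + 3)) - s = √(6 + 7) - s = √13 - s)
L(-5, G(-5, -5))*(-3) = (√13 - 1*(-5))*(-3) = (√13 + 5)*(-3) = (5 + √13)*(-3) = -15 - 3*√13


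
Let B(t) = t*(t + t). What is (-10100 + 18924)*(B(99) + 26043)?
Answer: 402771480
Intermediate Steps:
B(t) = 2*t² (B(t) = t*(2*t) = 2*t²)
(-10100 + 18924)*(B(99) + 26043) = (-10100 + 18924)*(2*99² + 26043) = 8824*(2*9801 + 26043) = 8824*(19602 + 26043) = 8824*45645 = 402771480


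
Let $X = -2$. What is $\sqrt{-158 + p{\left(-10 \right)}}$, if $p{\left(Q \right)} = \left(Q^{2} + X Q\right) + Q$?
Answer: $4 i \sqrt{3} \approx 6.9282 i$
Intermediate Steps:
$p{\left(Q \right)} = Q^{2} - Q$ ($p{\left(Q \right)} = \left(Q^{2} - 2 Q\right) + Q = Q^{2} - Q$)
$\sqrt{-158 + p{\left(-10 \right)}} = \sqrt{-158 - 10 \left(-1 - 10\right)} = \sqrt{-158 - -110} = \sqrt{-158 + 110} = \sqrt{-48} = 4 i \sqrt{3}$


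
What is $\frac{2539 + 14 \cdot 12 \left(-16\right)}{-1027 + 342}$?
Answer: $\frac{149}{685} \approx 0.21752$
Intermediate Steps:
$\frac{2539 + 14 \cdot 12 \left(-16\right)}{-1027 + 342} = \frac{2539 + 168 \left(-16\right)}{-685} = \left(2539 - 2688\right) \left(- \frac{1}{685}\right) = \left(-149\right) \left(- \frac{1}{685}\right) = \frac{149}{685}$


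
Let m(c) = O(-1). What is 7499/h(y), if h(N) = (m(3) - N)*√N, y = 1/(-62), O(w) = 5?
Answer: -464938*I*√62/311 ≈ -11771.0*I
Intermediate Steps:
m(c) = 5
y = -1/62 ≈ -0.016129
h(N) = √N*(5 - N) (h(N) = (5 - N)*√N = √N*(5 - N))
7499/h(y) = 7499/((√(-1/62)*(5 - 1*(-1/62)))) = 7499/(((I*√62/62)*(5 + 1/62))) = 7499/(((I*√62/62)*(311/62))) = 7499/((311*I*√62/3844)) = 7499*(-62*I*√62/311) = -464938*I*√62/311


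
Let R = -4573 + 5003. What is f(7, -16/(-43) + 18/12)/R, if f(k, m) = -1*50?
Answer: -5/43 ≈ -0.11628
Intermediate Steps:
f(k, m) = -50
R = 430
f(7, -16/(-43) + 18/12)/R = -50/430 = -50*1/430 = -5/43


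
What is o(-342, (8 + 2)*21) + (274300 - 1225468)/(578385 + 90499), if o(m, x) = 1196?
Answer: 199758524/167221 ≈ 1194.6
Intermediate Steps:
o(-342, (8 + 2)*21) + (274300 - 1225468)/(578385 + 90499) = 1196 + (274300 - 1225468)/(578385 + 90499) = 1196 - 951168/668884 = 1196 - 951168*1/668884 = 1196 - 237792/167221 = 199758524/167221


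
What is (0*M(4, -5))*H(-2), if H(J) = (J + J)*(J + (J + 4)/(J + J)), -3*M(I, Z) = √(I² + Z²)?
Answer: 0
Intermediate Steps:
M(I, Z) = -√(I² + Z²)/3
H(J) = 2*J*(J + (4 + J)/(2*J)) (H(J) = (2*J)*(J + (4 + J)/((2*J))) = (2*J)*(J + (4 + J)*(1/(2*J))) = (2*J)*(J + (4 + J)/(2*J)) = 2*J*(J + (4 + J)/(2*J)))
(0*M(4, -5))*H(-2) = (0*(-√(4² + (-5)²)/3))*(4 - 2 + 2*(-2)²) = (0*(-√(16 + 25)/3))*(4 - 2 + 2*4) = (0*(-√41/3))*(4 - 2 + 8) = 0*10 = 0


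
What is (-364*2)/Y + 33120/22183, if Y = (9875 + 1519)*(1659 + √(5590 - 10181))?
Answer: 43347167088731/29033664575706 + 91*I*√4591/3926474946 ≈ 1.493 + 1.5703e-6*I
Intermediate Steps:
Y = 18902646 + 11394*I*√4591 (Y = 11394*(1659 + √(-4591)) = 11394*(1659 + I*√4591) = 18902646 + 11394*I*√4591 ≈ 1.8903e+7 + 7.7202e+5*I)
(-364*2)/Y + 33120/22183 = (-364*2)/(18902646 + 11394*I*√4591) + 33120/22183 = -728/(18902646 + 11394*I*√4591) + 33120*(1/22183) = -728/(18902646 + 11394*I*√4591) + 33120/22183 = 33120/22183 - 728/(18902646 + 11394*I*√4591)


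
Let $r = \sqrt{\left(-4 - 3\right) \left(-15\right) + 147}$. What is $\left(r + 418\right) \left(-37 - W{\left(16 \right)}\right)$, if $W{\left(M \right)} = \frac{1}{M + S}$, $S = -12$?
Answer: $- \frac{31141}{2} - \frac{447 \sqrt{7}}{2} \approx -16162.0$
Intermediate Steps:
$W{\left(M \right)} = \frac{1}{-12 + M}$ ($W{\left(M \right)} = \frac{1}{M - 12} = \frac{1}{-12 + M}$)
$r = 6 \sqrt{7}$ ($r = \sqrt{\left(-4 - 3\right) \left(-15\right) + 147} = \sqrt{\left(-7\right) \left(-15\right) + 147} = \sqrt{105 + 147} = \sqrt{252} = 6 \sqrt{7} \approx 15.875$)
$\left(r + 418\right) \left(-37 - W{\left(16 \right)}\right) = \left(6 \sqrt{7} + 418\right) \left(-37 - \frac{1}{-12 + 16}\right) = \left(418 + 6 \sqrt{7}\right) \left(-37 - \frac{1}{4}\right) = \left(418 + 6 \sqrt{7}\right) \left(- \frac{149}{4}\right) = - \frac{31141}{2} - \frac{447 \sqrt{7}}{2}$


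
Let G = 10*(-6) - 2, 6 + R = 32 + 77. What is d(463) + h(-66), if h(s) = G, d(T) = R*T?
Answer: 47627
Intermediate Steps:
R = 103 (R = -6 + (32 + 77) = -6 + 109 = 103)
d(T) = 103*T
G = -62 (G = -60 - 2 = -62)
h(s) = -62
d(463) + h(-66) = 103*463 - 62 = 47689 - 62 = 47627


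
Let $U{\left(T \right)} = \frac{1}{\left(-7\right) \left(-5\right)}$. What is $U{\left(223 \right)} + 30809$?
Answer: $\frac{1078316}{35} \approx 30809.0$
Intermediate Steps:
$U{\left(T \right)} = \frac{1}{35}$
$U{\left(223 \right)} + 30809 = \frac{1}{35} + 30809 = \frac{1078316}{35}$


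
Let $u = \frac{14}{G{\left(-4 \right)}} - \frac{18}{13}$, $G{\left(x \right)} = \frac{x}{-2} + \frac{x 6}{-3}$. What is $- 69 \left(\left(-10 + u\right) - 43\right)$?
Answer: $\frac{237636}{65} \approx 3655.9$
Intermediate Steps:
$G{\left(x \right)} = - \frac{5 x}{2}$ ($G{\left(x \right)} = x \left(- \frac{1}{2}\right) + 6 x \left(- \frac{1}{3}\right) = - \frac{x}{2} - 2 x = - \frac{5 x}{2}$)
$u = \frac{1}{65}$ ($u = \frac{14}{\left(- \frac{5}{2}\right) \left(-4\right)} - \frac{18}{13} = \frac{14}{10} - \frac{18}{13} = 14 \cdot \frac{1}{10} - \frac{18}{13} = \frac{7}{5} - \frac{18}{13} = \frac{1}{65} \approx 0.015385$)
$- 69 \left(\left(-10 + u\right) - 43\right) = - 69 \left(\left(-10 + \frac{1}{65}\right) - 43\right) = - 69 \left(- \frac{649}{65} - 43\right) = \left(-69\right) \left(- \frac{3444}{65}\right) = \frac{237636}{65}$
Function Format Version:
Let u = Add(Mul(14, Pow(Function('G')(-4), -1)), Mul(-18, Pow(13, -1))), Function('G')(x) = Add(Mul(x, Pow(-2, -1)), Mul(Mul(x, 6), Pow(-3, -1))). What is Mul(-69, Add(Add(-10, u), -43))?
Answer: Rational(237636, 65) ≈ 3655.9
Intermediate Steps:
Function('G')(x) = Mul(Rational(-5, 2), x) (Function('G')(x) = Add(Mul(x, Rational(-1, 2)), Mul(Mul(6, x), Rational(-1, 3))) = Add(Mul(Rational(-1, 2), x), Mul(-2, x)) = Mul(Rational(-5, 2), x))
u = Rational(1, 65) (u = Add(Mul(14, Pow(Mul(Rational(-5, 2), -4), -1)), Mul(-18, Pow(13, -1))) = Add(Mul(14, Pow(10, -1)), Mul(-18, Rational(1, 13))) = Add(Mul(14, Rational(1, 10)), Rational(-18, 13)) = Add(Rational(7, 5), Rational(-18, 13)) = Rational(1, 65) ≈ 0.015385)
Mul(-69, Add(Add(-10, u), -43)) = Mul(-69, Add(Add(-10, Rational(1, 65)), -43)) = Mul(-69, Add(Rational(-649, 65), -43)) = Mul(-69, Rational(-3444, 65)) = Rational(237636, 65)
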